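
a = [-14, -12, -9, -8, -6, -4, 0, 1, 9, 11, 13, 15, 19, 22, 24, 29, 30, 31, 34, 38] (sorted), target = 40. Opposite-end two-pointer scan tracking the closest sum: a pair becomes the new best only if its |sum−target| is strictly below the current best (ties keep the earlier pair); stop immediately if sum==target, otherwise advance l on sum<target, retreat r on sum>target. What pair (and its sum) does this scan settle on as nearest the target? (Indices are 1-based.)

pair (9, 31) with sum 40 (|Δ|=0)

[1,20] -14+38=24 d=16 * → l++
[2,20] -12+38=26 d=14 * → l++
[3,20] -9+38=29 d=11 * → l++
[4,20] -8+38=30 d=10 * → l++
[5,20] -6+38=32 d=8 * → l++
[6,20] -4+38=34 d=6 * → l++
[7,20] 0+38=38 d=2 * → l++
[8,20] 1+38=39 d=1 * → l++
[9,20] 9+38=47 d=7 → r--
[9,19] 9+34=43 d=3 → r--
[9,18] 9+31=40 d=0 * → stop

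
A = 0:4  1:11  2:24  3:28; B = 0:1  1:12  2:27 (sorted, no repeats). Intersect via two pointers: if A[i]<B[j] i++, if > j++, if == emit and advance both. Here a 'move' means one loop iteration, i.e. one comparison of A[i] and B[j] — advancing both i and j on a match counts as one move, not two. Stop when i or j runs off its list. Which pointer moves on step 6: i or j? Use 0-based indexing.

[i=0,j=0] 4>1 → j++
[i=0,j=1] 4<12 → i++
[i=1,j=1] 11<12 → i++
[i=2,j=1] 24>12 → j++
[i=2,j=2] 24<27 → i++
[i=3,j=2] 28>27 → j++

j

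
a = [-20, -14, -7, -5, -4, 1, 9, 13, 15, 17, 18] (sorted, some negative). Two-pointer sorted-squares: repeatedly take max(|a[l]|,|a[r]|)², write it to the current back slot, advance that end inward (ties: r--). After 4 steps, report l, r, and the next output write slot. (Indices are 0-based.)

[0,10] |-20|>|18| out[10]=400 → l++
[1,10] |-14|<=|18| out[9]=324 → r--
[1,9] |-14|<=|17| out[8]=289 → r--
[1,8] |-14|<=|15| out[7]=225 → r--

l=1, r=7, next write slot=6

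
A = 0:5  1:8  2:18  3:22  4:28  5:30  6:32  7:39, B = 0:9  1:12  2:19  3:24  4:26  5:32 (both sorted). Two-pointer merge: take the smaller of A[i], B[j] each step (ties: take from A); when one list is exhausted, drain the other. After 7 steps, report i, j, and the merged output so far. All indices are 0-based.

[i=0,j=0] A[i]=5<=B[j]=9 take 5 → i++
[i=1,j=0] A[i]=8<=B[j]=9 take 8 → i++
[i=2,j=0] A[i]=18>B[j]=9 take 9 → j++
[i=2,j=1] A[i]=18>B[j]=12 take 12 → j++
[i=2,j=2] A[i]=18<=B[j]=19 take 18 → i++
[i=3,j=2] A[i]=22>B[j]=19 take 19 → j++
[i=3,j=3] A[i]=22<=B[j]=24 take 22 → i++

i=4, j=3, merged so far=[5, 8, 9, 12, 18, 19, 22]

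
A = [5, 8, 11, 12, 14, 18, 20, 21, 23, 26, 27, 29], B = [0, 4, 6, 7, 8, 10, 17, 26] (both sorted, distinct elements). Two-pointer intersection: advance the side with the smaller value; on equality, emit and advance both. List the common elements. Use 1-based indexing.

intersection = [8, 26]

i=1 j=1: 5>0, j++
i=1 j=2: 5>4, j++
i=1 j=3: 5<6, i++
i=2 j=3: 8>6, j++
i=2 j=4: 8>7, j++
i=2 j=5: 8==8 emit, i++,j++
i=3 j=6: 11>10, j++
i=3 j=7: 11<17, i++
i=4 j=7: 12<17, i++
i=5 j=7: 14<17, i++
i=6 j=7: 18>17, j++
i=6 j=8: 18<26, i++
i=7 j=8: 20<26, i++
i=8 j=8: 21<26, i++
i=9 j=8: 23<26, i++
i=10 j=8: 26==26 emit, i++,j++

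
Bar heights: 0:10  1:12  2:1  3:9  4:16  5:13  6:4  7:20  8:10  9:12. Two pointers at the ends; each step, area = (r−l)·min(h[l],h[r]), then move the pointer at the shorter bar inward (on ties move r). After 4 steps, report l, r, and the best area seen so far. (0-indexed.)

l=2, r=7, best area=96

l=0 r=9: min(10,12)*9=90 best=90 *, l++
l=1 r=9: min(12,12)*8=96 best=96 *, r--
l=1 r=8: min(12,10)*7=70 best=96, r--
l=1 r=7: min(12,20)*6=72 best=96, l++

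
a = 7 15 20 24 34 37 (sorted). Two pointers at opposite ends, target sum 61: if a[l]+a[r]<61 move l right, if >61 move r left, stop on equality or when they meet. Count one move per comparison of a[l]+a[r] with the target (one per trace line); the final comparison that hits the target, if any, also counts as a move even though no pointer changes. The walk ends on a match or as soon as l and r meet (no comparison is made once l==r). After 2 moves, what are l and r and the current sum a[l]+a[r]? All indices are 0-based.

l=2, r=5, sum=57

l=0 r=5: 7+37=44 <61, l++
l=1 r=5: 15+37=52 <61, l++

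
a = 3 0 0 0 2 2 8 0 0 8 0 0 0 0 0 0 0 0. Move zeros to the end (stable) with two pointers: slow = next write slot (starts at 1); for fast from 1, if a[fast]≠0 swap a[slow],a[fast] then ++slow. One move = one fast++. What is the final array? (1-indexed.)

(s=1,f=1) a[fast]=3≠0 swap→a[1]=3 → slow++,fast++
(s=2,f=2) a[fast]=0 → fast++
(s=2,f=3) a[fast]=0 → fast++
(s=2,f=4) a[fast]=0 → fast++
(s=2,f=5) a[fast]=2≠0 swap→a[2]=2 → slow++,fast++
(s=3,f=6) a[fast]=2≠0 swap→a[3]=2 → slow++,fast++
(s=4,f=7) a[fast]=8≠0 swap→a[4]=8 → slow++,fast++
(s=5,f=8) a[fast]=0 → fast++
(s=5,f=9) a[fast]=0 → fast++
(s=5,f=10) a[fast]=8≠0 swap→a[5]=8 → slow++,fast++
(s=6,f=11) a[fast]=0 → fast++
(s=6,f=12) a[fast]=0 → fast++
(s=6,f=13) a[fast]=0 → fast++
(s=6,f=14) a[fast]=0 → fast++
(s=6,f=15) a[fast]=0 → fast++
(s=6,f=16) a[fast]=0 → fast++
(s=6,f=17) a[fast]=0 → fast++
(s=6,f=18) a[fast]=0 → fast++

[3, 2, 2, 8, 8, 0, 0, 0, 0, 0, 0, 0, 0, 0, 0, 0, 0, 0]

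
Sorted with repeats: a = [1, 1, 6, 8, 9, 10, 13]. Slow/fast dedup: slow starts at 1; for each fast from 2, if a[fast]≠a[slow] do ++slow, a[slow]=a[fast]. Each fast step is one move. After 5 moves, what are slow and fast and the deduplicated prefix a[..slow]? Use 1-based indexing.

slow=5, fast=7, prefix=[1, 6, 8, 9, 10]

(s=1,f=2) a[fast]=1=a[slow] dup → fast++
(s=1,f=3) a[fast]=6≠a[slow]=1 write a[2]=6 → slow++,fast++
(s=2,f=4) a[fast]=8≠a[slow]=6 write a[3]=8 → slow++,fast++
(s=3,f=5) a[fast]=9≠a[slow]=8 write a[4]=9 → slow++,fast++
(s=4,f=6) a[fast]=10≠a[slow]=9 write a[5]=10 → slow++,fast++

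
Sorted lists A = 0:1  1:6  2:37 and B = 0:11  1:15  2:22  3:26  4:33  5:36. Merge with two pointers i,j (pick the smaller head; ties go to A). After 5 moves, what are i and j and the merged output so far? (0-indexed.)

i=2, j=3, merged so far=[1, 6, 11, 15, 22]

[i=0,j=0] A[i]=1<=B[j]=11 take 1 → i++
[i=1,j=0] A[i]=6<=B[j]=11 take 6 → i++
[i=2,j=0] A[i]=37>B[j]=11 take 11 → j++
[i=2,j=1] A[i]=37>B[j]=15 take 15 → j++
[i=2,j=2] A[i]=37>B[j]=22 take 22 → j++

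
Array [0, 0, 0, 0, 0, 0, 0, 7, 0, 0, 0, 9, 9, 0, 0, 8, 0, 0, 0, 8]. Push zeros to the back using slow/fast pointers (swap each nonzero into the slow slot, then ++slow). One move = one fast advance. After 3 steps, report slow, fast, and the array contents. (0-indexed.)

slow=0, fast=3, a=[0, 0, 0, 0, 0, 0, 0, 7, 0, 0, 0, 9, 9, 0, 0, 8, 0, 0, 0, 8]

slow=0 fast=0: a[fast]=0, fast++
slow=0 fast=1: a[fast]=0, fast++
slow=0 fast=2: a[fast]=0, fast++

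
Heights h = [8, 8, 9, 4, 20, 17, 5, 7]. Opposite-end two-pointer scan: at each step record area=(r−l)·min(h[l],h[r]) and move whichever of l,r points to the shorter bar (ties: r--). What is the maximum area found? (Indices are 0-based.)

l=0 r=7: min(8,7)*7=49 best=49 *, r--
l=0 r=6: min(8,5)*6=30 best=49, r--
l=0 r=5: min(8,17)*5=40 best=49, l++
l=1 r=5: min(8,17)*4=32 best=49, l++
l=2 r=5: min(9,17)*3=27 best=49, l++
l=3 r=5: min(4,17)*2=8 best=49, l++
l=4 r=5: min(20,17)*1=17 best=49, r--

max area = 49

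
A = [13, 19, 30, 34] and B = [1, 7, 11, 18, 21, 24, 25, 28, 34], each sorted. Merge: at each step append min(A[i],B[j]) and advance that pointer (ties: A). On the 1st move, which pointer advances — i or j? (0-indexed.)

j

[i=0,j=0] A[i]=13>B[j]=1 take 1 → j++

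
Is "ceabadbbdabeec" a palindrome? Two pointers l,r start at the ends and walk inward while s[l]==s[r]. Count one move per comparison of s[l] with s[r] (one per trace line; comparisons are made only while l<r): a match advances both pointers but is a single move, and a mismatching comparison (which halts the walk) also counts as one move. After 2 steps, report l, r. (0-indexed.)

l=0 r=13: 'c'=='c', l++,r--
l=1 r=12: 'e'=='e', l++,r--

l=2, r=11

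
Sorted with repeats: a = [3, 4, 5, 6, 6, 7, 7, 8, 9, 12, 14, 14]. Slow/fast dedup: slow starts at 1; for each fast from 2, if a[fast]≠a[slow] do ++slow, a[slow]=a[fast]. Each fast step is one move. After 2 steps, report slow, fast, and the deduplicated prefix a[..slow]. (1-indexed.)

slow=3, fast=4, prefix=[3, 4, 5]

(s=1,f=2) a[fast]=4≠a[slow]=3 write a[2]=4 → slow++,fast++
(s=2,f=3) a[fast]=5≠a[slow]=4 write a[3]=5 → slow++,fast++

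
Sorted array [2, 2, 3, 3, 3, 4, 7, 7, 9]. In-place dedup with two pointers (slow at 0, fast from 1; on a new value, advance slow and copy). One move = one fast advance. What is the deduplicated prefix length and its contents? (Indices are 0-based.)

length 5; prefix = [2, 3, 4, 7, 9]

slow=0 fast=1: a[fast]=2=a[slow] dup, fast++
slow=0 fast=2: a[fast]=3≠a[slow]=2 write a[1]=3, slow++,fast++
slow=1 fast=3: a[fast]=3=a[slow] dup, fast++
slow=1 fast=4: a[fast]=3=a[slow] dup, fast++
slow=1 fast=5: a[fast]=4≠a[slow]=3 write a[2]=4, slow++,fast++
slow=2 fast=6: a[fast]=7≠a[slow]=4 write a[3]=7, slow++,fast++
slow=3 fast=7: a[fast]=7=a[slow] dup, fast++
slow=3 fast=8: a[fast]=9≠a[slow]=7 write a[4]=9, slow++,fast++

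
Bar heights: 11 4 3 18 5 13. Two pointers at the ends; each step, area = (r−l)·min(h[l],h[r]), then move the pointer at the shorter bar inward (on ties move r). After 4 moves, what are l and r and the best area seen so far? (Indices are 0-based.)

l=0 r=5: min(11,13)*5=55 best=55 *, l++
l=1 r=5: min(4,13)*4=16 best=55, l++
l=2 r=5: min(3,13)*3=9 best=55, l++
l=3 r=5: min(18,13)*2=26 best=55, r--

l=3, r=4, best area=55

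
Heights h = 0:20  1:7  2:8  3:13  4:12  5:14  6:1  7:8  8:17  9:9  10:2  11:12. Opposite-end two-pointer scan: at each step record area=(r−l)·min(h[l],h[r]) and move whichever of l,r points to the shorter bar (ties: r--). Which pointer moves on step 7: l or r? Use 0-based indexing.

r

[0,11] min(20,12)*11=132 best=132 * → r--
[0,10] min(20,2)*10=20 best=132 → r--
[0,9] min(20,9)*9=81 best=132 → r--
[0,8] min(20,17)*8=136 best=136 * → r--
[0,7] min(20,8)*7=56 best=136 → r--
[0,6] min(20,1)*6=6 best=136 → r--
[0,5] min(20,14)*5=70 best=136 → r--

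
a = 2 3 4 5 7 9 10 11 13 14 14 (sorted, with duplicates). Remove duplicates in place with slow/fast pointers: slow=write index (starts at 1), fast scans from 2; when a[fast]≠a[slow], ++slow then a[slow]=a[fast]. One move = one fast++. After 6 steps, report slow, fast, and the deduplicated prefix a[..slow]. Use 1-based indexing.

(s=1,f=2) a[fast]=3≠a[slow]=2 write a[2]=3 → slow++,fast++
(s=2,f=3) a[fast]=4≠a[slow]=3 write a[3]=4 → slow++,fast++
(s=3,f=4) a[fast]=5≠a[slow]=4 write a[4]=5 → slow++,fast++
(s=4,f=5) a[fast]=7≠a[slow]=5 write a[5]=7 → slow++,fast++
(s=5,f=6) a[fast]=9≠a[slow]=7 write a[6]=9 → slow++,fast++
(s=6,f=7) a[fast]=10≠a[slow]=9 write a[7]=10 → slow++,fast++

slow=7, fast=8, prefix=[2, 3, 4, 5, 7, 9, 10]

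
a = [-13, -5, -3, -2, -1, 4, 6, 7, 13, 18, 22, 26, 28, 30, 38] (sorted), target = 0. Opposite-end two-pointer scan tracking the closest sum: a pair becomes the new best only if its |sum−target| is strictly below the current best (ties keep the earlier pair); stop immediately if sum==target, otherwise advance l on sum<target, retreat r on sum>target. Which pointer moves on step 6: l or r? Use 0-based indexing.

l=0 r=14: -13+38=25 d=25 *, r--
l=0 r=13: -13+30=17 d=17 *, r--
l=0 r=12: -13+28=15 d=15 *, r--
l=0 r=11: -13+26=13 d=13 *, r--
l=0 r=10: -13+22=9 d=9 *, r--
l=0 r=9: -13+18=5 d=5 *, r--

r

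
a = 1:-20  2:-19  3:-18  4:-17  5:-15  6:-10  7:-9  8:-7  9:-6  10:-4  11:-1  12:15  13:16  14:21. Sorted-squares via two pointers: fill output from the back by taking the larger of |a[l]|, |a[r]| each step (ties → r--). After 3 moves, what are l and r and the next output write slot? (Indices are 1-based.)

[1,14] |-20|<=|21| out[14]=441 → r--
[1,13] |-20|>|16| out[13]=400 → l++
[2,13] |-19|>|16| out[12]=361 → l++

l=3, r=13, next write slot=11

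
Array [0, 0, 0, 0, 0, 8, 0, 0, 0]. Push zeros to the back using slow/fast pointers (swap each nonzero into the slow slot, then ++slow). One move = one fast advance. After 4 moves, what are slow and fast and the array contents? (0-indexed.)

slow=0 fast=0: a[fast]=0, fast++
slow=0 fast=1: a[fast]=0, fast++
slow=0 fast=2: a[fast]=0, fast++
slow=0 fast=3: a[fast]=0, fast++

slow=0, fast=4, a=[0, 0, 0, 0, 0, 8, 0, 0, 0]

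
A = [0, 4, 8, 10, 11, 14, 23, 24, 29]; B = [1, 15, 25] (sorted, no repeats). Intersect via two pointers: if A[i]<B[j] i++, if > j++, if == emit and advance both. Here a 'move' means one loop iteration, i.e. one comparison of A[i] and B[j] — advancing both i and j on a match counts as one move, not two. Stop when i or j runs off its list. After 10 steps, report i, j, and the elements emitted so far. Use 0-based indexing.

[i=0,j=0] 0<1 → i++
[i=1,j=0] 4>1 → j++
[i=1,j=1] 4<15 → i++
[i=2,j=1] 8<15 → i++
[i=3,j=1] 10<15 → i++
[i=4,j=1] 11<15 → i++
[i=5,j=1] 14<15 → i++
[i=6,j=1] 23>15 → j++
[i=6,j=2] 23<25 → i++
[i=7,j=2] 24<25 → i++

i=8, j=2, emitted=[]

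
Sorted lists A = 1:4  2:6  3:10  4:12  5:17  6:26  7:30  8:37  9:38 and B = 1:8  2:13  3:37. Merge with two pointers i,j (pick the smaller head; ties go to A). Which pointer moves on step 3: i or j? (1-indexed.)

j

i=1 j=1: A[i]=4<=B[j]=8 take 4, i++
i=2 j=1: A[i]=6<=B[j]=8 take 6, i++
i=3 j=1: A[i]=10>B[j]=8 take 8, j++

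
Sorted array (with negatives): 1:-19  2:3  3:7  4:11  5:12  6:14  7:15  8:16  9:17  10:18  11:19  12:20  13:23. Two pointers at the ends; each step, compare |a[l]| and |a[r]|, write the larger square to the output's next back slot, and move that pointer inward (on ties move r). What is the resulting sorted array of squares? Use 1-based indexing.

[9, 49, 121, 144, 196, 225, 256, 289, 324, 361, 361, 400, 529]

[1,13] |-19|<=|23| out[13]=529 → r--
[1,12] |-19|<=|20| out[12]=400 → r--
[1,11] |-19|<=|19| out[11]=361 → r--
[1,10] |-19|>|18| out[10]=361 → l++
[2,10] |3|<=|18| out[9]=324 → r--
[2,9] |3|<=|17| out[8]=289 → r--
[2,8] |3|<=|16| out[7]=256 → r--
[2,7] |3|<=|15| out[6]=225 → r--
[2,6] |3|<=|14| out[5]=196 → r--
[2,5] |3|<=|12| out[4]=144 → r--
[2,4] |3|<=|11| out[3]=121 → r--
[2,3] |3|<=|7| out[2]=49 → r--
[2,2] |3|<=|3| out[1]=9 → r--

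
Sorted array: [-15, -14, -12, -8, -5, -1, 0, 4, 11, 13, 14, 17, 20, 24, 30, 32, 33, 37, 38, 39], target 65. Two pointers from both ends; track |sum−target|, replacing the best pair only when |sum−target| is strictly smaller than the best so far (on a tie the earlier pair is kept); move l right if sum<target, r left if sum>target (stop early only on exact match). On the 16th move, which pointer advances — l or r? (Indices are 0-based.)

r

[0,19] -15+39=24 d=41 * → l++
[1,19] -14+39=25 d=40 * → l++
[2,19] -12+39=27 d=38 * → l++
[3,19] -8+39=31 d=34 * → l++
[4,19] -5+39=34 d=31 * → l++
[5,19] -1+39=38 d=27 * → l++
[6,19] 0+39=39 d=26 * → l++
[7,19] 4+39=43 d=22 * → l++
[8,19] 11+39=50 d=15 * → l++
[9,19] 13+39=52 d=13 * → l++
[10,19] 14+39=53 d=12 * → l++
[11,19] 17+39=56 d=9 * → l++
[12,19] 20+39=59 d=6 * → l++
[13,19] 24+39=63 d=2 * → l++
[14,19] 30+39=69 d=4 → r--
[14,18] 30+38=68 d=3 → r--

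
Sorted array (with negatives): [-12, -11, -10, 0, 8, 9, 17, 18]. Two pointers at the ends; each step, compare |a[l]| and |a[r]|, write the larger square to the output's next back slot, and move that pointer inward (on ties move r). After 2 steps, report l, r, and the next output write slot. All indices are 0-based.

l=0, r=5, next write slot=5

[0,7] |-12|<=|18| out[7]=324 → r--
[0,6] |-12|<=|17| out[6]=289 → r--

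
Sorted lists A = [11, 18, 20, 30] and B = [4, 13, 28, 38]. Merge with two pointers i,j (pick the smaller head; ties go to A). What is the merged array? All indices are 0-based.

[4, 11, 13, 18, 20, 28, 30, 38]

i=0 j=0: A[i]=11>B[j]=4 take 4, j++
i=0 j=1: A[i]=11<=B[j]=13 take 11, i++
i=1 j=1: A[i]=18>B[j]=13 take 13, j++
i=1 j=2: A[i]=18<=B[j]=28 take 18, i++
i=2 j=2: A[i]=20<=B[j]=28 take 20, i++
i=3 j=2: A[i]=30>B[j]=28 take 28, j++
i=3 j=3: A[i]=30<=B[j]=38 take 30, i++
i=4 j=3: A done, take B[j]=38, j++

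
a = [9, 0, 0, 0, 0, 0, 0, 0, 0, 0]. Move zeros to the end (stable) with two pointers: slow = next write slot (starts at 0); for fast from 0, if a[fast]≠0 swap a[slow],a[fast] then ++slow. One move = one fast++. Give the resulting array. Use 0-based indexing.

slow=0 fast=0: a[fast]=9≠0 swap→a[0]=9, slow++,fast++
slow=1 fast=1: a[fast]=0, fast++
slow=1 fast=2: a[fast]=0, fast++
slow=1 fast=3: a[fast]=0, fast++
slow=1 fast=4: a[fast]=0, fast++
slow=1 fast=5: a[fast]=0, fast++
slow=1 fast=6: a[fast]=0, fast++
slow=1 fast=7: a[fast]=0, fast++
slow=1 fast=8: a[fast]=0, fast++
slow=1 fast=9: a[fast]=0, fast++

[9, 0, 0, 0, 0, 0, 0, 0, 0, 0]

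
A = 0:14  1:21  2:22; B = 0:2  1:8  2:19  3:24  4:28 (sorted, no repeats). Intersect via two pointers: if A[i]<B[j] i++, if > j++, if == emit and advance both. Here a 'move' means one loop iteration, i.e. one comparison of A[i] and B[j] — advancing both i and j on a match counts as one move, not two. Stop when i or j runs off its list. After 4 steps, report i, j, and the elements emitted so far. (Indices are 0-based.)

i=0 j=0: 14>2, j++
i=0 j=1: 14>8, j++
i=0 j=2: 14<19, i++
i=1 j=2: 21>19, j++

i=1, j=3, emitted=[]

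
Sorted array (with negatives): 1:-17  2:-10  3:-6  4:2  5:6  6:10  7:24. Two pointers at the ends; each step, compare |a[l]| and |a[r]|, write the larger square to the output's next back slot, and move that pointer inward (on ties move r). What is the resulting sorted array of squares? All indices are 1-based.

[4, 36, 36, 100, 100, 289, 576]

[1,7] |-17|<=|24| out[7]=576 → r--
[1,6] |-17|>|10| out[6]=289 → l++
[2,6] |-10|<=|10| out[5]=100 → r--
[2,5] |-10|>|6| out[4]=100 → l++
[3,5] |-6|<=|6| out[3]=36 → r--
[3,4] |-6|>|2| out[2]=36 → l++
[4,4] |2|<=|2| out[1]=4 → r--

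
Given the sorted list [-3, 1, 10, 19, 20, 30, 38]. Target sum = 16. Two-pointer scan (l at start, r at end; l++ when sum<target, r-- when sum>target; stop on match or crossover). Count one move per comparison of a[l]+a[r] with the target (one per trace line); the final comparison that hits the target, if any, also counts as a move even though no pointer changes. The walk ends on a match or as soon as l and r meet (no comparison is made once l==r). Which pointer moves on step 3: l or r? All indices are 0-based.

r

l=0 r=6: -3+38=35 >16, r--
l=0 r=5: -3+30=27 >16, r--
l=0 r=4: -3+20=17 >16, r--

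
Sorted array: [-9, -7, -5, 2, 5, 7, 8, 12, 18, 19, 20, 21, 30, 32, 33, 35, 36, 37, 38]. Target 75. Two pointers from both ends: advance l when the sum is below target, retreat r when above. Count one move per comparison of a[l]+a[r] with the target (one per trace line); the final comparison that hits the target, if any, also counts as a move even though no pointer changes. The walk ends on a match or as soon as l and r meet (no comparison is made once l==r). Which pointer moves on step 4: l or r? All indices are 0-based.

[0,18] -9+38=29 <75 → l++
[1,18] -7+38=31 <75 → l++
[2,18] -5+38=33 <75 → l++
[3,18] 2+38=40 <75 → l++

l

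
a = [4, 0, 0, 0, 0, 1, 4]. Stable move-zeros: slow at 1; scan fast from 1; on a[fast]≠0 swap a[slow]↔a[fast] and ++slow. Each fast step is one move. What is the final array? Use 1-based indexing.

[4, 1, 4, 0, 0, 0, 0]

(s=1,f=1) a[fast]=4≠0 swap→a[1]=4 → slow++,fast++
(s=2,f=2) a[fast]=0 → fast++
(s=2,f=3) a[fast]=0 → fast++
(s=2,f=4) a[fast]=0 → fast++
(s=2,f=5) a[fast]=0 → fast++
(s=2,f=6) a[fast]=1≠0 swap→a[2]=1 → slow++,fast++
(s=3,f=7) a[fast]=4≠0 swap→a[3]=4 → slow++,fast++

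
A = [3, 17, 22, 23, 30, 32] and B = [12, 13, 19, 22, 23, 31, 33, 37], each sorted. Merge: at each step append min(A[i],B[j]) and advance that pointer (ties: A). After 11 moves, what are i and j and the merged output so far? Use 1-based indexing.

[i=1,j=1] A[i]=3<=B[j]=12 take 3 → i++
[i=2,j=1] A[i]=17>B[j]=12 take 12 → j++
[i=2,j=2] A[i]=17>B[j]=13 take 13 → j++
[i=2,j=3] A[i]=17<=B[j]=19 take 17 → i++
[i=3,j=3] A[i]=22>B[j]=19 take 19 → j++
[i=3,j=4] A[i]=22<=B[j]=22 take 22 → i++
[i=4,j=4] A[i]=23>B[j]=22 take 22 → j++
[i=4,j=5] A[i]=23<=B[j]=23 take 23 → i++
[i=5,j=5] A[i]=30>B[j]=23 take 23 → j++
[i=5,j=6] A[i]=30<=B[j]=31 take 30 → i++
[i=6,j=6] A[i]=32>B[j]=31 take 31 → j++

i=6, j=7, merged so far=[3, 12, 13, 17, 19, 22, 22, 23, 23, 30, 31]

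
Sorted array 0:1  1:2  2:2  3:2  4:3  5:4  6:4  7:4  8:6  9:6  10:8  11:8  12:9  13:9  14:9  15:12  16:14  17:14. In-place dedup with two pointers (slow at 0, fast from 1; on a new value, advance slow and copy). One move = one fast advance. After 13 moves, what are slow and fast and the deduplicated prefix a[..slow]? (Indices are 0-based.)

slow=0 fast=1: a[fast]=2≠a[slow]=1 write a[1]=2, slow++,fast++
slow=1 fast=2: a[fast]=2=a[slow] dup, fast++
slow=1 fast=3: a[fast]=2=a[slow] dup, fast++
slow=1 fast=4: a[fast]=3≠a[slow]=2 write a[2]=3, slow++,fast++
slow=2 fast=5: a[fast]=4≠a[slow]=3 write a[3]=4, slow++,fast++
slow=3 fast=6: a[fast]=4=a[slow] dup, fast++
slow=3 fast=7: a[fast]=4=a[slow] dup, fast++
slow=3 fast=8: a[fast]=6≠a[slow]=4 write a[4]=6, slow++,fast++
slow=4 fast=9: a[fast]=6=a[slow] dup, fast++
slow=4 fast=10: a[fast]=8≠a[slow]=6 write a[5]=8, slow++,fast++
slow=5 fast=11: a[fast]=8=a[slow] dup, fast++
slow=5 fast=12: a[fast]=9≠a[slow]=8 write a[6]=9, slow++,fast++
slow=6 fast=13: a[fast]=9=a[slow] dup, fast++

slow=6, fast=14, prefix=[1, 2, 3, 4, 6, 8, 9]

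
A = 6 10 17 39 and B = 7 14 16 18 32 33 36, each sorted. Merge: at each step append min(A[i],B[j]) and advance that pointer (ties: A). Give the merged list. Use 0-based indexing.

[i=0,j=0] A[i]=6<=B[j]=7 take 6 → i++
[i=1,j=0] A[i]=10>B[j]=7 take 7 → j++
[i=1,j=1] A[i]=10<=B[j]=14 take 10 → i++
[i=2,j=1] A[i]=17>B[j]=14 take 14 → j++
[i=2,j=2] A[i]=17>B[j]=16 take 16 → j++
[i=2,j=3] A[i]=17<=B[j]=18 take 17 → i++
[i=3,j=3] A[i]=39>B[j]=18 take 18 → j++
[i=3,j=4] A[i]=39>B[j]=32 take 32 → j++
[i=3,j=5] A[i]=39>B[j]=33 take 33 → j++
[i=3,j=6] A[i]=39>B[j]=36 take 36 → j++
[i=3,j=7] B done, take A[i]=39 → i++

[6, 7, 10, 14, 16, 17, 18, 32, 33, 36, 39]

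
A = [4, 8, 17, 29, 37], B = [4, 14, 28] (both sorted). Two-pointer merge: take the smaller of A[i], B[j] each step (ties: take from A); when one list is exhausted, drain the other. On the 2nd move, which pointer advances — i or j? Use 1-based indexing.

[i=1,j=1] A[i]=4<=B[j]=4 take 4 → i++
[i=2,j=1] A[i]=8>B[j]=4 take 4 → j++

j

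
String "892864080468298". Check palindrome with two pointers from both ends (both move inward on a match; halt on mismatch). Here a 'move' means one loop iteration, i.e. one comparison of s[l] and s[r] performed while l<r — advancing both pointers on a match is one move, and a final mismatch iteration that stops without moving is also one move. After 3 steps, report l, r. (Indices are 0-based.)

l=3, r=11

l=0 r=14: '8'=='8', l++,r--
l=1 r=13: '9'=='9', l++,r--
l=2 r=12: '2'=='2', l++,r--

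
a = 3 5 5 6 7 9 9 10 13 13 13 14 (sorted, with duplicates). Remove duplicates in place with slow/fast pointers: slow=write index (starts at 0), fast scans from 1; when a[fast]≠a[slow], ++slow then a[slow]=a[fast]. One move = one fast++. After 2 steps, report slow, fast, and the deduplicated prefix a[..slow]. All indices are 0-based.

(s=0,f=1) a[fast]=5≠a[slow]=3 write a[1]=5 → slow++,fast++
(s=1,f=2) a[fast]=5=a[slow] dup → fast++

slow=1, fast=3, prefix=[3, 5]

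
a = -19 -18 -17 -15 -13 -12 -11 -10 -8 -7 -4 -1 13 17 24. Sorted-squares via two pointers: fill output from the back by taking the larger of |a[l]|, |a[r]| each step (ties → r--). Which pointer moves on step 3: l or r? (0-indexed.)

l

[0,14] |-19|<=|24| out[14]=576 → r--
[0,13] |-19|>|17| out[13]=361 → l++
[1,13] |-18|>|17| out[12]=324 → l++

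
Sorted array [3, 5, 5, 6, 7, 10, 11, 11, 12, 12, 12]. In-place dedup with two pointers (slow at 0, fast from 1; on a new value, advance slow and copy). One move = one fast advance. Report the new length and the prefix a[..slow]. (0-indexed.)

length 7; prefix = [3, 5, 6, 7, 10, 11, 12]

slow=0 fast=1: a[fast]=5≠a[slow]=3 write a[1]=5, slow++,fast++
slow=1 fast=2: a[fast]=5=a[slow] dup, fast++
slow=1 fast=3: a[fast]=6≠a[slow]=5 write a[2]=6, slow++,fast++
slow=2 fast=4: a[fast]=7≠a[slow]=6 write a[3]=7, slow++,fast++
slow=3 fast=5: a[fast]=10≠a[slow]=7 write a[4]=10, slow++,fast++
slow=4 fast=6: a[fast]=11≠a[slow]=10 write a[5]=11, slow++,fast++
slow=5 fast=7: a[fast]=11=a[slow] dup, fast++
slow=5 fast=8: a[fast]=12≠a[slow]=11 write a[6]=12, slow++,fast++
slow=6 fast=9: a[fast]=12=a[slow] dup, fast++
slow=6 fast=10: a[fast]=12=a[slow] dup, fast++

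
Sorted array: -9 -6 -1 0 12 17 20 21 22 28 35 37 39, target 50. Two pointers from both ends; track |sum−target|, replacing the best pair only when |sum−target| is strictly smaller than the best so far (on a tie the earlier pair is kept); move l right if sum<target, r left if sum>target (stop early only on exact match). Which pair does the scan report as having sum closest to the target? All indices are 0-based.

pair (22, 28) with sum 50 (|Δ|=0)

[0,12] -9+39=30 d=20 * → l++
[1,12] -6+39=33 d=17 * → l++
[2,12] -1+39=38 d=12 * → l++
[3,12] 0+39=39 d=11 * → l++
[4,12] 12+39=51 d=1 * → r--
[4,11] 12+37=49 d=1 → l++
[5,11] 17+37=54 d=4 → r--
[5,10] 17+35=52 d=2 → r--
[5,9] 17+28=45 d=5 → l++
[6,9] 20+28=48 d=2 → l++
[7,9] 21+28=49 d=1 → l++
[8,9] 22+28=50 d=0 * → stop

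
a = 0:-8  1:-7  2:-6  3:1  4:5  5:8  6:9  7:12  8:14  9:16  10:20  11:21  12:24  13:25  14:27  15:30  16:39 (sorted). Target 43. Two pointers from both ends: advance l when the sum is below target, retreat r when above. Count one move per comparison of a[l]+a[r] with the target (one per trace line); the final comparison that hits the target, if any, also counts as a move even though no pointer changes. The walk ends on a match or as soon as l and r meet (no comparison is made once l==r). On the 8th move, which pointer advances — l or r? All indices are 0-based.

l=0 r=16: -8+39=31 <43, l++
l=1 r=16: -7+39=32 <43, l++
l=2 r=16: -6+39=33 <43, l++
l=3 r=16: 1+39=40 <43, l++
l=4 r=16: 5+39=44 >43, r--
l=4 r=15: 5+30=35 <43, l++
l=5 r=15: 8+30=38 <43, l++
l=6 r=15: 9+30=39 <43, l++

l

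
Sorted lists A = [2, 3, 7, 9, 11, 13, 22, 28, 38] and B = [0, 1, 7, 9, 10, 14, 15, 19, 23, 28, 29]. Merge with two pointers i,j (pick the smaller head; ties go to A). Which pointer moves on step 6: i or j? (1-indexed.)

j

[i=1,j=1] A[i]=2>B[j]=0 take 0 → j++
[i=1,j=2] A[i]=2>B[j]=1 take 1 → j++
[i=1,j=3] A[i]=2<=B[j]=7 take 2 → i++
[i=2,j=3] A[i]=3<=B[j]=7 take 3 → i++
[i=3,j=3] A[i]=7<=B[j]=7 take 7 → i++
[i=4,j=3] A[i]=9>B[j]=7 take 7 → j++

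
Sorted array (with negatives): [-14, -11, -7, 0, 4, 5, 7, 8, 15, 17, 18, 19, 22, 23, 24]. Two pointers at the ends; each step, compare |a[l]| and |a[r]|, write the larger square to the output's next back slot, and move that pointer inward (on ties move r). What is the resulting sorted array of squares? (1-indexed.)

[1,15] |-14|<=|24| out[15]=576 → r--
[1,14] |-14|<=|23| out[14]=529 → r--
[1,13] |-14|<=|22| out[13]=484 → r--
[1,12] |-14|<=|19| out[12]=361 → r--
[1,11] |-14|<=|18| out[11]=324 → r--
[1,10] |-14|<=|17| out[10]=289 → r--
[1,9] |-14|<=|15| out[9]=225 → r--
[1,8] |-14|>|8| out[8]=196 → l++
[2,8] |-11|>|8| out[7]=121 → l++
[3,8] |-7|<=|8| out[6]=64 → r--
[3,7] |-7|<=|7| out[5]=49 → r--
[3,6] |-7|>|5| out[4]=49 → l++
[4,6] |0|<=|5| out[3]=25 → r--
[4,5] |0|<=|4| out[2]=16 → r--
[4,4] |0|<=|0| out[1]=0 → r--

[0, 16, 25, 49, 49, 64, 121, 196, 225, 289, 324, 361, 484, 529, 576]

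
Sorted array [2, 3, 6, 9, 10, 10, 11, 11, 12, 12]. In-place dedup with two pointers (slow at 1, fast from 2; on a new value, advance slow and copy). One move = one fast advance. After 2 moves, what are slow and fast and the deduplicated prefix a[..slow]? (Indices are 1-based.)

slow=3, fast=4, prefix=[2, 3, 6]

slow=1 fast=2: a[fast]=3≠a[slow]=2 write a[2]=3, slow++,fast++
slow=2 fast=3: a[fast]=6≠a[slow]=3 write a[3]=6, slow++,fast++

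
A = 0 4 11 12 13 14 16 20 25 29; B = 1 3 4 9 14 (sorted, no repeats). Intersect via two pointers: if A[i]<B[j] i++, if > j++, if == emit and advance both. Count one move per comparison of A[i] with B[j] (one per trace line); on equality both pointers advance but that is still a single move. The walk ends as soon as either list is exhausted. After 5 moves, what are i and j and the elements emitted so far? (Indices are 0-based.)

i=2, j=4, emitted=[4]

[i=0,j=0] 0<1 → i++
[i=1,j=0] 4>1 → j++
[i=1,j=1] 4>3 → j++
[i=1,j=2] 4==4 emit → i++,j++
[i=2,j=3] 11>9 → j++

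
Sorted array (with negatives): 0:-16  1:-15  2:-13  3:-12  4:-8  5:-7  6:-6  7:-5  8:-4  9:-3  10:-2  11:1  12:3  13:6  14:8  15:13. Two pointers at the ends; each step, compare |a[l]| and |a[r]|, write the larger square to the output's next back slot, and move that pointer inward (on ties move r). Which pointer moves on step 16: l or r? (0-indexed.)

r

l=0 r=15: |-16|>|13| out[15]=256, l++
l=1 r=15: |-15|>|13| out[14]=225, l++
l=2 r=15: |-13|<=|13| out[13]=169, r--
l=2 r=14: |-13|>|8| out[12]=169, l++
l=3 r=14: |-12|>|8| out[11]=144, l++
l=4 r=14: |-8|<=|8| out[10]=64, r--
l=4 r=13: |-8|>|6| out[9]=64, l++
l=5 r=13: |-7|>|6| out[8]=49, l++
l=6 r=13: |-6|<=|6| out[7]=36, r--
l=6 r=12: |-6|>|3| out[6]=36, l++
l=7 r=12: |-5|>|3| out[5]=25, l++
l=8 r=12: |-4|>|3| out[4]=16, l++
l=9 r=12: |-3|<=|3| out[3]=9, r--
l=9 r=11: |-3|>|1| out[2]=9, l++
l=10 r=11: |-2|>|1| out[1]=4, l++
l=11 r=11: |1|<=|1| out[0]=1, r--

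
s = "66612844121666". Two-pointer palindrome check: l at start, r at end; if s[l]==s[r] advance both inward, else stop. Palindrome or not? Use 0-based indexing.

[0,13] '6'=='6' → l++,r--
[1,12] '6'=='6' → l++,r--
[2,11] '6'=='6' → l++,r--
[3,10] '1'=='1' → l++,r--
[4,9] '2'=='2' → l++,r--
[5,8] '8'!='1' → stop

not a palindrome (mismatch at 5,8)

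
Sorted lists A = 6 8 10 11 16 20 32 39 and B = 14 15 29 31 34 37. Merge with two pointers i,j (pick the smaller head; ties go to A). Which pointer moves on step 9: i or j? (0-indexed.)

j

i=0 j=0: A[i]=6<=B[j]=14 take 6, i++
i=1 j=0: A[i]=8<=B[j]=14 take 8, i++
i=2 j=0: A[i]=10<=B[j]=14 take 10, i++
i=3 j=0: A[i]=11<=B[j]=14 take 11, i++
i=4 j=0: A[i]=16>B[j]=14 take 14, j++
i=4 j=1: A[i]=16>B[j]=15 take 15, j++
i=4 j=2: A[i]=16<=B[j]=29 take 16, i++
i=5 j=2: A[i]=20<=B[j]=29 take 20, i++
i=6 j=2: A[i]=32>B[j]=29 take 29, j++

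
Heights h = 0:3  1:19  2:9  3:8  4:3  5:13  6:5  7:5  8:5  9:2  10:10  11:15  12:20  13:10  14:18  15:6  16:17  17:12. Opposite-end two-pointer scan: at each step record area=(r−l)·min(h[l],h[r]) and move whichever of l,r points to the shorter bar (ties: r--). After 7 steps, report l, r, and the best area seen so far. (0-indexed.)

l=2, r=12, best area=255

l=0 r=17: min(3,12)*17=51 best=51 *, l++
l=1 r=17: min(19,12)*16=192 best=192 *, r--
l=1 r=16: min(19,17)*15=255 best=255 *, r--
l=1 r=15: min(19,6)*14=84 best=255, r--
l=1 r=14: min(19,18)*13=234 best=255, r--
l=1 r=13: min(19,10)*12=120 best=255, r--
l=1 r=12: min(19,20)*11=209 best=255, l++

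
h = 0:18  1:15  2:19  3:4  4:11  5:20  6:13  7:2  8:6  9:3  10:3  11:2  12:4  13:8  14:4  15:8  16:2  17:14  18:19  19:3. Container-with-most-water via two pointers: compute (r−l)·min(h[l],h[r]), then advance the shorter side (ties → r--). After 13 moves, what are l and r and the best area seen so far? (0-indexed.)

[0,19] min(18,3)*19=57 best=57 * → r--
[0,18] min(18,19)*18=324 best=324 * → l++
[1,18] min(15,19)*17=255 best=324 → l++
[2,18] min(19,19)*16=304 best=324 → r--
[2,17] min(19,14)*15=210 best=324 → r--
[2,16] min(19,2)*14=28 best=324 → r--
[2,15] min(19,8)*13=104 best=324 → r--
[2,14] min(19,4)*12=48 best=324 → r--
[2,13] min(19,8)*11=88 best=324 → r--
[2,12] min(19,4)*10=40 best=324 → r--
[2,11] min(19,2)*9=18 best=324 → r--
[2,10] min(19,3)*8=24 best=324 → r--
[2,9] min(19,3)*7=21 best=324 → r--

l=2, r=8, best area=324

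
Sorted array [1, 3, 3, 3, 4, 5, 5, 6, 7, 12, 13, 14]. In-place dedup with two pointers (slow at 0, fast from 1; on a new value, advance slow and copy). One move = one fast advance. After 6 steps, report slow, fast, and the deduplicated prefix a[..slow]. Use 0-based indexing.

slow=3, fast=7, prefix=[1, 3, 4, 5]

(s=0,f=1) a[fast]=3≠a[slow]=1 write a[1]=3 → slow++,fast++
(s=1,f=2) a[fast]=3=a[slow] dup → fast++
(s=1,f=3) a[fast]=3=a[slow] dup → fast++
(s=1,f=4) a[fast]=4≠a[slow]=3 write a[2]=4 → slow++,fast++
(s=2,f=5) a[fast]=5≠a[slow]=4 write a[3]=5 → slow++,fast++
(s=3,f=6) a[fast]=5=a[slow] dup → fast++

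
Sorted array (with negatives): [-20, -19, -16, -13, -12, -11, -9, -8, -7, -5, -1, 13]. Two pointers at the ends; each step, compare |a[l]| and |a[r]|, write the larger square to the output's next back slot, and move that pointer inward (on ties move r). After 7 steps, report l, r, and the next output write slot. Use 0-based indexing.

l=6, r=10, next write slot=4

[0,11] |-20|>|13| out[11]=400 → l++
[1,11] |-19|>|13| out[10]=361 → l++
[2,11] |-16|>|13| out[9]=256 → l++
[3,11] |-13|<=|13| out[8]=169 → r--
[3,10] |-13|>|-1| out[7]=169 → l++
[4,10] |-12|>|-1| out[6]=144 → l++
[5,10] |-11|>|-1| out[5]=121 → l++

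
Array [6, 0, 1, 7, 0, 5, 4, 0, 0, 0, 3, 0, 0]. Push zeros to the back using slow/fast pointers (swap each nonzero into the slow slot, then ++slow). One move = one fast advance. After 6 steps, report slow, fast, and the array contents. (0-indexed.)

slow=4, fast=6, a=[6, 1, 7, 5, 0, 0, 4, 0, 0, 0, 3, 0, 0]

slow=0 fast=0: a[fast]=6≠0 swap→a[0]=6, slow++,fast++
slow=1 fast=1: a[fast]=0, fast++
slow=1 fast=2: a[fast]=1≠0 swap→a[1]=1, slow++,fast++
slow=2 fast=3: a[fast]=7≠0 swap→a[2]=7, slow++,fast++
slow=3 fast=4: a[fast]=0, fast++
slow=3 fast=5: a[fast]=5≠0 swap→a[3]=5, slow++,fast++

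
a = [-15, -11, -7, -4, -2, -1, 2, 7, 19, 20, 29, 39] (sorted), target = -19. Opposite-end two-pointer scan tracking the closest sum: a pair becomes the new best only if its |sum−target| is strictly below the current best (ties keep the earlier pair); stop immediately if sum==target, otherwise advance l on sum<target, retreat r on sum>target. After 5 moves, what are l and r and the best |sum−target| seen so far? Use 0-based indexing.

l=0, r=6, best |Δ|=11

l=0 r=11: -15+39=24 d=43 *, r--
l=0 r=10: -15+29=14 d=33 *, r--
l=0 r=9: -15+20=5 d=24 *, r--
l=0 r=8: -15+19=4 d=23 *, r--
l=0 r=7: -15+7=-8 d=11 *, r--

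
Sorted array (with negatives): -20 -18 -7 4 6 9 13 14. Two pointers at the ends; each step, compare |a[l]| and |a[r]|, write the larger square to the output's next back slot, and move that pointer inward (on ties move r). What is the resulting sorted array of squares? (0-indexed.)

l=0 r=7: |-20|>|14| out[7]=400, l++
l=1 r=7: |-18|>|14| out[6]=324, l++
l=2 r=7: |-7|<=|14| out[5]=196, r--
l=2 r=6: |-7|<=|13| out[4]=169, r--
l=2 r=5: |-7|<=|9| out[3]=81, r--
l=2 r=4: |-7|>|6| out[2]=49, l++
l=3 r=4: |4|<=|6| out[1]=36, r--
l=3 r=3: |4|<=|4| out[0]=16, r--

[16, 36, 49, 81, 169, 196, 324, 400]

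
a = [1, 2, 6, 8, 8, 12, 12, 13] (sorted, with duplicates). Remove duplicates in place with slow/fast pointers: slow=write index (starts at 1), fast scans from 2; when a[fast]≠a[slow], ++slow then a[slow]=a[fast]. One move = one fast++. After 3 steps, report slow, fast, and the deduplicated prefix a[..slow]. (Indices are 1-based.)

slow=1 fast=2: a[fast]=2≠a[slow]=1 write a[2]=2, slow++,fast++
slow=2 fast=3: a[fast]=6≠a[slow]=2 write a[3]=6, slow++,fast++
slow=3 fast=4: a[fast]=8≠a[slow]=6 write a[4]=8, slow++,fast++

slow=4, fast=5, prefix=[1, 2, 6, 8]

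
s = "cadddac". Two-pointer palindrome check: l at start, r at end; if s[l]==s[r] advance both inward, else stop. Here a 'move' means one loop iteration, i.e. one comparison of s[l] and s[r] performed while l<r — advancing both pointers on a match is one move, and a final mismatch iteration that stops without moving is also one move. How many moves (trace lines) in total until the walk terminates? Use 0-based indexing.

3 moves

l=0 r=6: 'c'=='c', l++,r--
l=1 r=5: 'a'=='a', l++,r--
l=2 r=4: 'd'=='d', l++,r--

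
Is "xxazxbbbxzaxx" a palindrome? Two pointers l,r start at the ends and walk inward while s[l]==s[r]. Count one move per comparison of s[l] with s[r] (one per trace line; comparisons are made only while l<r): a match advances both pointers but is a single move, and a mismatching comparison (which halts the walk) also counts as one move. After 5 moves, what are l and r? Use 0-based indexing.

l=0 r=12: 'x'=='x', l++,r--
l=1 r=11: 'x'=='x', l++,r--
l=2 r=10: 'a'=='a', l++,r--
l=3 r=9: 'z'=='z', l++,r--
l=4 r=8: 'x'=='x', l++,r--

l=5, r=7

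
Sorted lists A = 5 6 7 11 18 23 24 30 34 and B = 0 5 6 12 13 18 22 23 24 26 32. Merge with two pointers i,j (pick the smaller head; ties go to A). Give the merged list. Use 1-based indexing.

i=1 j=1: A[i]=5>B[j]=0 take 0, j++
i=1 j=2: A[i]=5<=B[j]=5 take 5, i++
i=2 j=2: A[i]=6>B[j]=5 take 5, j++
i=2 j=3: A[i]=6<=B[j]=6 take 6, i++
i=3 j=3: A[i]=7>B[j]=6 take 6, j++
i=3 j=4: A[i]=7<=B[j]=12 take 7, i++
i=4 j=4: A[i]=11<=B[j]=12 take 11, i++
i=5 j=4: A[i]=18>B[j]=12 take 12, j++
i=5 j=5: A[i]=18>B[j]=13 take 13, j++
i=5 j=6: A[i]=18<=B[j]=18 take 18, i++
i=6 j=6: A[i]=23>B[j]=18 take 18, j++
i=6 j=7: A[i]=23>B[j]=22 take 22, j++
i=6 j=8: A[i]=23<=B[j]=23 take 23, i++
i=7 j=8: A[i]=24>B[j]=23 take 23, j++
i=7 j=9: A[i]=24<=B[j]=24 take 24, i++
i=8 j=9: A[i]=30>B[j]=24 take 24, j++
i=8 j=10: A[i]=30>B[j]=26 take 26, j++
i=8 j=11: A[i]=30<=B[j]=32 take 30, i++
i=9 j=11: A[i]=34>B[j]=32 take 32, j++
i=9 j=12: B done, take A[i]=34, i++

[0, 5, 5, 6, 6, 7, 11, 12, 13, 18, 18, 22, 23, 23, 24, 24, 26, 30, 32, 34]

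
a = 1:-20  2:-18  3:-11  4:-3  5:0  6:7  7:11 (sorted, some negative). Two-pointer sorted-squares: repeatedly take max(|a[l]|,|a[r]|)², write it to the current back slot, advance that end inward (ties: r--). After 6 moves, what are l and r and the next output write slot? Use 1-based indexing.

l=5, r=5, next write slot=1

l=1 r=7: |-20|>|11| out[7]=400, l++
l=2 r=7: |-18|>|11| out[6]=324, l++
l=3 r=7: |-11|<=|11| out[5]=121, r--
l=3 r=6: |-11|>|7| out[4]=121, l++
l=4 r=6: |-3|<=|7| out[3]=49, r--
l=4 r=5: |-3|>|0| out[2]=9, l++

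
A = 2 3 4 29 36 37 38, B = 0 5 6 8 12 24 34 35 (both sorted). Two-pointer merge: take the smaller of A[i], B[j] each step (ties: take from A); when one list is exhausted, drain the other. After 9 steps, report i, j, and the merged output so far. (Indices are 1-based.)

i=4, j=7, merged so far=[0, 2, 3, 4, 5, 6, 8, 12, 24]

i=1 j=1: A[i]=2>B[j]=0 take 0, j++
i=1 j=2: A[i]=2<=B[j]=5 take 2, i++
i=2 j=2: A[i]=3<=B[j]=5 take 3, i++
i=3 j=2: A[i]=4<=B[j]=5 take 4, i++
i=4 j=2: A[i]=29>B[j]=5 take 5, j++
i=4 j=3: A[i]=29>B[j]=6 take 6, j++
i=4 j=4: A[i]=29>B[j]=8 take 8, j++
i=4 j=5: A[i]=29>B[j]=12 take 12, j++
i=4 j=6: A[i]=29>B[j]=24 take 24, j++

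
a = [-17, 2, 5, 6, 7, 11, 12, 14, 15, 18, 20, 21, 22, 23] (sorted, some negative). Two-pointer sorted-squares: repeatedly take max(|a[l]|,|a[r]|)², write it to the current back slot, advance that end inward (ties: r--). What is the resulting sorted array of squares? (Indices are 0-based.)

[4, 25, 36, 49, 121, 144, 196, 225, 289, 324, 400, 441, 484, 529]

[0,13] |-17|<=|23| out[13]=529 → r--
[0,12] |-17|<=|22| out[12]=484 → r--
[0,11] |-17|<=|21| out[11]=441 → r--
[0,10] |-17|<=|20| out[10]=400 → r--
[0,9] |-17|<=|18| out[9]=324 → r--
[0,8] |-17|>|15| out[8]=289 → l++
[1,8] |2|<=|15| out[7]=225 → r--
[1,7] |2|<=|14| out[6]=196 → r--
[1,6] |2|<=|12| out[5]=144 → r--
[1,5] |2|<=|11| out[4]=121 → r--
[1,4] |2|<=|7| out[3]=49 → r--
[1,3] |2|<=|6| out[2]=36 → r--
[1,2] |2|<=|5| out[1]=25 → r--
[1,1] |2|<=|2| out[0]=4 → r--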